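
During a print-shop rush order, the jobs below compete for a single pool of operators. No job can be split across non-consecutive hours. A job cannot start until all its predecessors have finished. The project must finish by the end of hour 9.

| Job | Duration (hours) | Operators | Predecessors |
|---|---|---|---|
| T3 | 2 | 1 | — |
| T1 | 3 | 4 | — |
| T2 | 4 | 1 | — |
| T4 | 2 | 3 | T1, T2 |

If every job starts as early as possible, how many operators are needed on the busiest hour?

Early-start schedule: T3@1, T1@1, T2@1, T4@5.
Load per hour: hour 1: 6, hour 2: 6, hour 3: 5, hour 4: 1, hour 5: 3, hour 6: 3, hour 7: 0, hour 8: 0, hour 9: 0.
Peak is 6.

6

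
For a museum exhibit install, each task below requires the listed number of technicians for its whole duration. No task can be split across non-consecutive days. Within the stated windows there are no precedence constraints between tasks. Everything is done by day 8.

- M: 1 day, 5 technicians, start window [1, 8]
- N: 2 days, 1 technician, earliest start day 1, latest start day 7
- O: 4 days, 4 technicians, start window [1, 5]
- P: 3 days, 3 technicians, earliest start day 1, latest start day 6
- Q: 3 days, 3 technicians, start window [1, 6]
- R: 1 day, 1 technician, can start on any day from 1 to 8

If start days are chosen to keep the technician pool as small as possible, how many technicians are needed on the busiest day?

Early-start (M@1, N@1, O@1, P@1, Q@1, R@1) gives peak 17: d1:17  d2:11  d3:10  d4:4  d5:0  d6:0  d7:0  d8:0.
Shift O→2, P→6, Q→6, R→2.
Schedule M@1, N@1, O@2, P@6, Q@6, R@2: d1:6  d2:6  d3:4  d4:4  d5:4  d6:6  d7:6  d8:6 — peak 6.
Total technician-days = 42 over 8 days ⇒ peak ≥ ⌈42/8⌉ = 6, so 6 is optimal.

6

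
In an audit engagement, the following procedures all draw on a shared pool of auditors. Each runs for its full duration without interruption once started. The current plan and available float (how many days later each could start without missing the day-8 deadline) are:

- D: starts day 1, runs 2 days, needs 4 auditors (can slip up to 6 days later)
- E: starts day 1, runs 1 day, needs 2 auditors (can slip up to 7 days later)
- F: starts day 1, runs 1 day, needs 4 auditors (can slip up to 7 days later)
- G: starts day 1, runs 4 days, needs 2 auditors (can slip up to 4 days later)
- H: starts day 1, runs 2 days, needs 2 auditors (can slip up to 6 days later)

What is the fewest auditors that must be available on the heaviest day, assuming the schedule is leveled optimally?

Early-start (D@1, E@1, F@1, G@1, H@1) gives peak 14: d1:14  d2:8  d3:2  d4:2  d5:0  d6:0  d7:0  d8:0.
Shift E→3, F→4, G→5, H→5.
Schedule D@1, E@3, F@4, G@5, H@5: d1:4  d2:4  d3:2  d4:4  d5:4  d6:4  d7:2  d8:2 — peak 4.
Total auditor-days = 26 over 8 days ⇒ peak ≥ ⌈26/8⌉ = 4, so 4 is optimal.

4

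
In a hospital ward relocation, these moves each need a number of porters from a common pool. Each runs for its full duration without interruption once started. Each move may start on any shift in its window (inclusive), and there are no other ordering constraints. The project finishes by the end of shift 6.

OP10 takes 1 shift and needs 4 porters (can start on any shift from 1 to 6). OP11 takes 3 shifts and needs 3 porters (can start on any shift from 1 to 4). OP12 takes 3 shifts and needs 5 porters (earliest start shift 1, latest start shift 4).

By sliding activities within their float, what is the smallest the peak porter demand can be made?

Early-start (OP10@1, OP11@1, OP12@1) gives peak 12: s1:12  s2:8  s3:8  s4:0  s5:0  s6:0.
Shift OP12→4.
Schedule OP10@1, OP11@1, OP12@4: s1:7  s2:3  s3:3  s4:5  s5:5  s6:5 — peak 7.

7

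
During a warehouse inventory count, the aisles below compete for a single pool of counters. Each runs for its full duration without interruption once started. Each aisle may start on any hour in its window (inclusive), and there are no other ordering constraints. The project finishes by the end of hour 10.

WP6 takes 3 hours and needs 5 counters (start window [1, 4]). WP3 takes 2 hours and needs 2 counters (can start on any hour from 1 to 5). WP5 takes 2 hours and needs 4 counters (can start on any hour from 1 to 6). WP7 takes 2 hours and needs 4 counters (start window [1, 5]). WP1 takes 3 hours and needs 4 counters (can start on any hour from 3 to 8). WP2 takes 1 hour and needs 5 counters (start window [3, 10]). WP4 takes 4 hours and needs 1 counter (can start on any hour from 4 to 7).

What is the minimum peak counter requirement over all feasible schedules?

8

Early-start (WP6@1, WP3@1, WP5@1, WP7@1, WP1@3, WP2@3, WP4@4) gives peak 15: h1:15  h2:15  h3:14  h4:5  h5:5  h6:1  h7:1  h8:0  h9:0  h10:0.
Shift WP5→4, WP7→4, WP1→6, WP2→9, WP4→6.
Schedule WP6@1, WP3@1, WP5@4, WP7@4, WP1@6, WP2@9, WP4@6: h1:7  h2:7  h3:5  h4:8  h5:8  h6:5  h7:5  h8:5  h9:6  h10:0 — peak 8.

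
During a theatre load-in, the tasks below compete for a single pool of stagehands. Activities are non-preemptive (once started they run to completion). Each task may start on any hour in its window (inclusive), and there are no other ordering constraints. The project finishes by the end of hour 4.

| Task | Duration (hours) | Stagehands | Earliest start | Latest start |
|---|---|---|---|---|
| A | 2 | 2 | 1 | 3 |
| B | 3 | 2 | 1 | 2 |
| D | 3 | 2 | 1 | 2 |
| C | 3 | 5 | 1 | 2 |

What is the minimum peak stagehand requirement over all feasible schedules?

11

Schedule A@1, B@1, D@1, C@1: h1:11  h2:11  h3:9  h4:0 — peak 11.
No arrangement of the 24 feasible schedules does better.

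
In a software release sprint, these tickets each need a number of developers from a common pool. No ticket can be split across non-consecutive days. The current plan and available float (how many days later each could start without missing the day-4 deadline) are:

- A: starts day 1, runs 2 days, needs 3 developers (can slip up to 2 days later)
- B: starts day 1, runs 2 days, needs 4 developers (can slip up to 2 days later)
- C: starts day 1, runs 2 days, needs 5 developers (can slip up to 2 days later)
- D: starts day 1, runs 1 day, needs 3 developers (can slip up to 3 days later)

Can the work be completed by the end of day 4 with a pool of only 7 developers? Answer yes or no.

no

The minimum achievable peak is 8; 7 < 8, so no feasible schedule stays within the cap.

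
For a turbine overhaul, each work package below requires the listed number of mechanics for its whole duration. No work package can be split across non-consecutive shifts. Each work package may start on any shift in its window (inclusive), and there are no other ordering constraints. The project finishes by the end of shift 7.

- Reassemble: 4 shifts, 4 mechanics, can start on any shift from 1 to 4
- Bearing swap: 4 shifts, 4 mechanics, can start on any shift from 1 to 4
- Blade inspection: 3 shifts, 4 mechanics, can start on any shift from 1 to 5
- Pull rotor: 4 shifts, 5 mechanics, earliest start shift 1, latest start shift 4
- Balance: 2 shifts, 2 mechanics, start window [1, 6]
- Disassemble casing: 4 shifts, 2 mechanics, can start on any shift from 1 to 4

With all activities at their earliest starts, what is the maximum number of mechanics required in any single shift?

21

Early-start schedule: Reassemble@1, Bearing swap@1, Blade inspection@1, Pull rotor@1, Balance@1, Disassemble casing@1.
Load per shift: shift 1: 21, shift 2: 21, shift 3: 19, shift 4: 15, shift 5: 0, shift 6: 0, shift 7: 0.
Peak is 21.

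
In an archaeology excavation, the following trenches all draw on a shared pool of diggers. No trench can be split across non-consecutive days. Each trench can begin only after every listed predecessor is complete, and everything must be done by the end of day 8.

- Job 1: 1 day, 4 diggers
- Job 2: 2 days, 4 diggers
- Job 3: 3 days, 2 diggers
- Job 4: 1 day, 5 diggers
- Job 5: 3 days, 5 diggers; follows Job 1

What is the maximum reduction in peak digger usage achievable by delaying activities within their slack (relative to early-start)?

Early-start peak: d1:15  d2:11  d3:7  d4:5  d5:0  d6:0  d7:0  d8:0 ⇒ 15.
Leveled (Job 1@1, Job 2@2, Job 3@1, Job 4@4, Job 5@5): d1:6  d2:6  d3:6  d4:5  d5:5  d6:5  d7:5  d8:0 ⇒ 6.
Reduction 15 − 6 = 9.

9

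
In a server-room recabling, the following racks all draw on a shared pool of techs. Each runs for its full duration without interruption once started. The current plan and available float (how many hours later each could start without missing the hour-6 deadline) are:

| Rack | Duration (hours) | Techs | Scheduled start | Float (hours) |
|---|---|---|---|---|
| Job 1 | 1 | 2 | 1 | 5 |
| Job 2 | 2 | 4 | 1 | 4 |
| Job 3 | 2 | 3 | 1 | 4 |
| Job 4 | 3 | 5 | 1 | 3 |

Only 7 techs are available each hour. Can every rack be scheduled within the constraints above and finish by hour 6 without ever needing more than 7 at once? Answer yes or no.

yes

Schedule Job 1@1, Job 2@1, Job 3@2, Job 4@4: h1:6  h2:7  h3:3  h4:5  h5:5  h6:5 — peak 7 ≤ 7.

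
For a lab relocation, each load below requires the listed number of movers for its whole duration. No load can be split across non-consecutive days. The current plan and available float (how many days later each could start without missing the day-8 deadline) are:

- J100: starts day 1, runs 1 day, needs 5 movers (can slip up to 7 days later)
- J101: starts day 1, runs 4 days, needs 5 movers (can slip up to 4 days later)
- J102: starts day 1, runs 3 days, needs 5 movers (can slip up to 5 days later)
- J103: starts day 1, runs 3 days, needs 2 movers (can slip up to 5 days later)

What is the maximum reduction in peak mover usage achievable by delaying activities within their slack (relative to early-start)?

Early-start peak: d1:17  d2:12  d3:12  d4:5  d5:0  d6:0  d7:0  d8:0 ⇒ 17.
Leveled (J100@1, J101@2, J102@6, J103@1): d1:7  d2:7  d3:7  d4:5  d5:5  d6:5  d7:5  d8:5 ⇒ 7.
Reduction 17 − 7 = 10.

10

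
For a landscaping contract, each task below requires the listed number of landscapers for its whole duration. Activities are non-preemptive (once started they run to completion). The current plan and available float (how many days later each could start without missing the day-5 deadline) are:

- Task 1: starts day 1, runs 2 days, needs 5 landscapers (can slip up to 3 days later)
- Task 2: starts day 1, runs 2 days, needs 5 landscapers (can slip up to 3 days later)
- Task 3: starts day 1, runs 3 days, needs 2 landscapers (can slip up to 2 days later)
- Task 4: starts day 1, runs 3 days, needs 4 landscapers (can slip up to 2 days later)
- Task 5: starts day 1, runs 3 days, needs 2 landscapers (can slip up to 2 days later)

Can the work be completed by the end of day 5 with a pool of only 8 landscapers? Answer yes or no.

Total landscaper-days = 44; over 5 days the average is 44/5 > 8, so some day must exceed 8.

no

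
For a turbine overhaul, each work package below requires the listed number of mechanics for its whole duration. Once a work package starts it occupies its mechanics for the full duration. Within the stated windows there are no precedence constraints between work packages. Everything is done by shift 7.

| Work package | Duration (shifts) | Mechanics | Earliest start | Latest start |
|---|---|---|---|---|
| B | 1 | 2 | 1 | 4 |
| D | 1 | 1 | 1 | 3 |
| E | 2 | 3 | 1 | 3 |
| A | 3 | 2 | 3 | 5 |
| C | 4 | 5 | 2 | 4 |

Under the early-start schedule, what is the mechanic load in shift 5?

7

At early start, shift 5 has: A, C.
Demand: 2 + 5 = 7.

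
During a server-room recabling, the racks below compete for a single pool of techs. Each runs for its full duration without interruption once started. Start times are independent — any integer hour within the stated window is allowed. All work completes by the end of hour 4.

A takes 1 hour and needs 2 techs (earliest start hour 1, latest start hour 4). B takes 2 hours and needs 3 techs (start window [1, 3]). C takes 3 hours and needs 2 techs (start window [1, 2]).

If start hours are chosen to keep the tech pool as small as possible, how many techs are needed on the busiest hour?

5

Early-start (A@1, B@1, C@1) gives peak 7: h1:7  h2:5  h3:2  h4:0.
Shift C→2.
Schedule A@1, B@1, C@2: h1:5  h2:5  h3:2  h4:2 — peak 5.
No arrangement of the 24 feasible schedules does better.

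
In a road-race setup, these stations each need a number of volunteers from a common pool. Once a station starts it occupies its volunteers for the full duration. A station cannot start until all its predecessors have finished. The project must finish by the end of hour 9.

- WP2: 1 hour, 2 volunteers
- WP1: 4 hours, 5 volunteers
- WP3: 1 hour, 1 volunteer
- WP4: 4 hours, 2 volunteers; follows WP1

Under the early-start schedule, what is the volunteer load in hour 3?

5

At early start, hour 3 has: WP1.
Demand: 5 = 5.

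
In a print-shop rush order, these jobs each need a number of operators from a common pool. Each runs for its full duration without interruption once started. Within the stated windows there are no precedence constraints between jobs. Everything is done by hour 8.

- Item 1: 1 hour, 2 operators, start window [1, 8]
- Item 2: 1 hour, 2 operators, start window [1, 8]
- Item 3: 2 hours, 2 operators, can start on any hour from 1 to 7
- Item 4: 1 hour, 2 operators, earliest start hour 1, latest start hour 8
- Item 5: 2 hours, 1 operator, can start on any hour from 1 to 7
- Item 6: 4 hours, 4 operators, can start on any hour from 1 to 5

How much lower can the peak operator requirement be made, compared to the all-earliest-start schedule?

Early-start peak: h1:13  h2:7  h3:4  h4:4  h5:0  h6:0  h7:0  h8:0 ⇒ 13.
Leveled (Item 1@1, Item 2@1, Item 3@2, Item 4@2, Item 5@3, Item 6@5): h1:4  h2:4  h3:3  h4:1  h5:4  h6:4  h7:4  h8:4 ⇒ 4.
Reduction 13 − 4 = 9.

9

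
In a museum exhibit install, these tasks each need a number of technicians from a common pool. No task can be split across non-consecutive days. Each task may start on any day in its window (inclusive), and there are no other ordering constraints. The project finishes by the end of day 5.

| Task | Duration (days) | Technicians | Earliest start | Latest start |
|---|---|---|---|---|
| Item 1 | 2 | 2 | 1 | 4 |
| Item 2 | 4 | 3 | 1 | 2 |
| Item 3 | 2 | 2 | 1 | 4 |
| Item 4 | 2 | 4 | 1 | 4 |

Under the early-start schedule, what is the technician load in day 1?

11

At early start, day 1 has: Item 1, Item 2, Item 3, Item 4.
Demand: 2 + 3 + 2 + 4 = 11.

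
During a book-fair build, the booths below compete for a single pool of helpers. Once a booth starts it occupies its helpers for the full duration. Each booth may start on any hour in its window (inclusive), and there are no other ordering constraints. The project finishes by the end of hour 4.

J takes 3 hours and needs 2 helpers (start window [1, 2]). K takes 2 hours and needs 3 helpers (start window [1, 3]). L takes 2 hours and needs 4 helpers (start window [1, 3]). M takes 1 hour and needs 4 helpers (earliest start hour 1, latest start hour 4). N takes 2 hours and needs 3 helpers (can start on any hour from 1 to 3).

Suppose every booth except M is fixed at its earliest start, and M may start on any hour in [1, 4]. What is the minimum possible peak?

12

M@1: h1:16  h2:12  h3:2  h4:0 → peak 16
M@2: h1:12  h2:16  h3:2  h4:0 → peak 16
M@3: h1:12  h2:12  h3:6  h4:0 → peak 12
M@4: h1:12  h2:12  h3:2  h4:4 → peak 12
Best is M@3, peak 12.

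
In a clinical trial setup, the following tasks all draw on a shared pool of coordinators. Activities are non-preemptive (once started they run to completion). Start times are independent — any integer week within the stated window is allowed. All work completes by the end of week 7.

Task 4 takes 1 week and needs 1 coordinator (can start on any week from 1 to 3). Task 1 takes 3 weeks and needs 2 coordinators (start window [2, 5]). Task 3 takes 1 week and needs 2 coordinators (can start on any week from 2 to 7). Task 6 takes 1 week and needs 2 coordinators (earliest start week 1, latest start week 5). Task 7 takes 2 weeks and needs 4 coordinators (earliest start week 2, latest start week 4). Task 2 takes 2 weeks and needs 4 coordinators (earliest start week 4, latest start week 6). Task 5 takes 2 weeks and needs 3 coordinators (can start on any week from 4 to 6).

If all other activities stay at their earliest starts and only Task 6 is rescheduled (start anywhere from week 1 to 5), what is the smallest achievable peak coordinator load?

9

Task 6@1: w1:3  w2:8  w3:6  w4:9  w5:7  w6:0  w7:0 → peak 9
Task 6@2: w1:1  w2:10  w3:6  w4:9  w5:7  w6:0  w7:0 → peak 10
Task 6@3: w1:1  w2:8  w3:8  w4:9  w5:7  w6:0  w7:0 → peak 9
Task 6@4: w1:1  w2:8  w3:6  w4:11  w5:7  w6:0  w7:0 → peak 11
Task 6@5: w1:1  w2:8  w3:6  w4:9  w5:9  w6:0  w7:0 → peak 9
Best is Task 6@1, peak 9.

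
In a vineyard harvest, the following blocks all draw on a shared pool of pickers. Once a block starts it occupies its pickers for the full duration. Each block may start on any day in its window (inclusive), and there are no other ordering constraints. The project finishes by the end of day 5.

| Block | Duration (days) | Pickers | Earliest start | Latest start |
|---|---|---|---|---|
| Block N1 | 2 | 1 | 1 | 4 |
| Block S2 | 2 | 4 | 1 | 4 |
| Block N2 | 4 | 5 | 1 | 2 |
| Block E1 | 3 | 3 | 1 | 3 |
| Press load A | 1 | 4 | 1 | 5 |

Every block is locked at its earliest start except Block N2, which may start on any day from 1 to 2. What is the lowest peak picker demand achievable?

Block N2@1: d1:17  d2:13  d3:8  d4:5  d5:0 → peak 17
Block N2@2: d1:12  d2:13  d3:8  d4:5  d5:5 → peak 13
Best is Block N2@2, peak 13.

13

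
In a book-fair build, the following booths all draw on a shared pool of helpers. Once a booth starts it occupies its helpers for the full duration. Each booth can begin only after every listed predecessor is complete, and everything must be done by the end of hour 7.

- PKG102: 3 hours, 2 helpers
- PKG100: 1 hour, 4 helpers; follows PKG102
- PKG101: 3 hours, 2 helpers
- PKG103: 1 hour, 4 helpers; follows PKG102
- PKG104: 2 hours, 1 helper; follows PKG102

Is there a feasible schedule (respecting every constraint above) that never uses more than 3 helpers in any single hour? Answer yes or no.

no

Total helper-hours = 22; over 7 hours the average is 22/7 > 3, so some hour must exceed 3.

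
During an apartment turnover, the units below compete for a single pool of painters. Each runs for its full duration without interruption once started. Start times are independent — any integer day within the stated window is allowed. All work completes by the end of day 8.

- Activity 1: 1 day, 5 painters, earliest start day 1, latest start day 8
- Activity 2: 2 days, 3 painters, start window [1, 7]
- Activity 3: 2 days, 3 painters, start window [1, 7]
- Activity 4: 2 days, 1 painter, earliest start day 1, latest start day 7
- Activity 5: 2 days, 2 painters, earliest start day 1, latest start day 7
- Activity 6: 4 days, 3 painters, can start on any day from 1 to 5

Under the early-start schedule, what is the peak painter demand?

17

Early-start schedule: Activity 1@1, Activity 2@1, Activity 3@1, Activity 4@1, Activity 5@1, Activity 6@1.
Load per day: day 1: 17, day 2: 12, day 3: 3, day 4: 3, day 5: 0, day 6: 0, day 7: 0, day 8: 0.
Peak is 17.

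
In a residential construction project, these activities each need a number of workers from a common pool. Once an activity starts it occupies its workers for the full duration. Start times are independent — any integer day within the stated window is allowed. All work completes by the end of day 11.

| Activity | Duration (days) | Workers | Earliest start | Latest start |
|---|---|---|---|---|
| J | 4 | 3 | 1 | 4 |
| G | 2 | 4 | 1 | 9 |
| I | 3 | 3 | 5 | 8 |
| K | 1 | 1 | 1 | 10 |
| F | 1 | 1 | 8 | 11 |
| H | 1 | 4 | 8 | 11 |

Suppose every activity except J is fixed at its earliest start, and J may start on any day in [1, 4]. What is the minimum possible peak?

6

J@1: d1:8  d2:7  d3:3  d4:3  d5:3  d6:3  d7:3  d8:5  d9:0  d10:0  d11:0 → peak 8
J@2: d1:5  d2:7  d3:3  d4:3  d5:6  d6:3  d7:3  d8:5  d9:0  d10:0  d11:0 → peak 7
J@3: d1:5  d2:4  d3:3  d4:3  d5:6  d6:6  d7:3  d8:5  d9:0  d10:0  d11:0 → peak 6
J@4: d1:5  d2:4  d3:0  d4:3  d5:6  d6:6  d7:6  d8:5  d9:0  d10:0  d11:0 → peak 6
Best is J@3, peak 6.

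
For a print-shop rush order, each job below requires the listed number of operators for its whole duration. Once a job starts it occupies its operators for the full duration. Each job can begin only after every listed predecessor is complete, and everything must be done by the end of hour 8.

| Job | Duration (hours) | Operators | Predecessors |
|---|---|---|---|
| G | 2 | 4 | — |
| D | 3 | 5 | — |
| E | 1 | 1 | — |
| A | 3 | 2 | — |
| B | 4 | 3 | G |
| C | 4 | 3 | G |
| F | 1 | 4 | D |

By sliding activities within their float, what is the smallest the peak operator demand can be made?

9

Early-start (G@1, D@1, E@1, A@1, B@3, C@3, F@4) gives peak 13: h1:12  h2:11  h3:13  h4:10  h5:6  h6:6  h7:0  h8:0.
Shift E→3, A→3, B→4, C→4, F→8.
Schedule G@1, D@1, E@3, A@3, B@4, C@4, F@8: h1:9  h2:9  h3:8  h4:8  h5:8  h6:6  h7:6  h8:4 — peak 9.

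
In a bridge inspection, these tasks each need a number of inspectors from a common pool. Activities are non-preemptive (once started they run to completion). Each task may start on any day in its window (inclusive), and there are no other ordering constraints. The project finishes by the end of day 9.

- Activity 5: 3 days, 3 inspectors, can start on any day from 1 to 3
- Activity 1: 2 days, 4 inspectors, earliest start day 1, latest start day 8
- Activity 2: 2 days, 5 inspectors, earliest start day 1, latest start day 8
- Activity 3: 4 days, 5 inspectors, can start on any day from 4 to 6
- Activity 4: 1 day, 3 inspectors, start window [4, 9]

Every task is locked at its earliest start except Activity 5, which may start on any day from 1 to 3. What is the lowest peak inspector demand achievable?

Activity 5@1: d1:12  d2:12  d3:3  d4:8  d5:5  d6:5  d7:5  d8:0  d9:0 → peak 12
Activity 5@2: d1:9  d2:12  d3:3  d4:11  d5:5  d6:5  d7:5  d8:0  d9:0 → peak 12
Activity 5@3: d1:9  d2:9  d3:3  d4:11  d5:8  d6:5  d7:5  d8:0  d9:0 → peak 11
Best is Activity 5@3, peak 11.

11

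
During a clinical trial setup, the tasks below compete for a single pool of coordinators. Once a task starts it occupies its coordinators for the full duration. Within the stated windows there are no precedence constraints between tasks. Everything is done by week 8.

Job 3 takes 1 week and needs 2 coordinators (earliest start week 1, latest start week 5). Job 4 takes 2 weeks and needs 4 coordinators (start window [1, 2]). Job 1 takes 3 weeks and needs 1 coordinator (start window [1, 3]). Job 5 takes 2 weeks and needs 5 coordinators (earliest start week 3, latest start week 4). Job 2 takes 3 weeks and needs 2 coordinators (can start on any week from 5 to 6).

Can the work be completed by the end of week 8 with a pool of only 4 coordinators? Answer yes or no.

The minimum achievable peak is 5; 4 < 5, so no feasible schedule stays within the cap.

no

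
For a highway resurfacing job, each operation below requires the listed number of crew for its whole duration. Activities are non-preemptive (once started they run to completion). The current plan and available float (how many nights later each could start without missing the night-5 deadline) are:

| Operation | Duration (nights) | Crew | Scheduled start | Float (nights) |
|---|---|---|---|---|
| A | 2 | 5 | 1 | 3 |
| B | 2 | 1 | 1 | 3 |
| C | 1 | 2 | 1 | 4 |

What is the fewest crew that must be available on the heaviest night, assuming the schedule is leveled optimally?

Early-start (A@1, B@1, C@1) gives peak 8: n1:8  n2:6  n3:0  n4:0  n5:0.
Shift B→3, C→3.
Schedule A@1, B@3, C@3: n1:5  n2:5  n3:3  n4:1  n5:0 — peak 5.

5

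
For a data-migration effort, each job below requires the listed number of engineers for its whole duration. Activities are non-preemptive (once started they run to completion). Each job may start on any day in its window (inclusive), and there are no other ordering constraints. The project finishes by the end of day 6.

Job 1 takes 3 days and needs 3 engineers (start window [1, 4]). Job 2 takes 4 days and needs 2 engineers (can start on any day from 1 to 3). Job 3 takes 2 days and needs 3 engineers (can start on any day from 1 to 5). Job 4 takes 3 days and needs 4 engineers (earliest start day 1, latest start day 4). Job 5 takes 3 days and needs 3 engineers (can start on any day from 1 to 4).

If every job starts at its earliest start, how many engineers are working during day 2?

15

At early start, day 2 has: Job 1, Job 2, Job 3, Job 4, Job 5.
Demand: 3 + 2 + 3 + 4 + 3 = 15.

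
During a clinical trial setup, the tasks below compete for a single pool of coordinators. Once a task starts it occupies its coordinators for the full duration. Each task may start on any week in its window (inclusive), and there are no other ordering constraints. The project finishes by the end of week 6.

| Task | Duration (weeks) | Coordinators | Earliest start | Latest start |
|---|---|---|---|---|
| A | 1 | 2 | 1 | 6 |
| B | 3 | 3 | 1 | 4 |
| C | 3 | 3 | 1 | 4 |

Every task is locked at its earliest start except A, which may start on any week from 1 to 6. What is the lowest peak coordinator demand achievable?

A@1: w1:8  w2:6  w3:6  w4:0  w5:0  w6:0 → peak 8
A@2: w1:6  w2:8  w3:6  w4:0  w5:0  w6:0 → peak 8
A@3: w1:6  w2:6  w3:8  w4:0  w5:0  w6:0 → peak 8
A@4: w1:6  w2:6  w3:6  w4:2  w5:0  w6:0 → peak 6
A@5: w1:6  w2:6  w3:6  w4:0  w5:2  w6:0 → peak 6
A@6: w1:6  w2:6  w3:6  w4:0  w5:0  w6:2 → peak 6
Best is A@4, peak 6.

6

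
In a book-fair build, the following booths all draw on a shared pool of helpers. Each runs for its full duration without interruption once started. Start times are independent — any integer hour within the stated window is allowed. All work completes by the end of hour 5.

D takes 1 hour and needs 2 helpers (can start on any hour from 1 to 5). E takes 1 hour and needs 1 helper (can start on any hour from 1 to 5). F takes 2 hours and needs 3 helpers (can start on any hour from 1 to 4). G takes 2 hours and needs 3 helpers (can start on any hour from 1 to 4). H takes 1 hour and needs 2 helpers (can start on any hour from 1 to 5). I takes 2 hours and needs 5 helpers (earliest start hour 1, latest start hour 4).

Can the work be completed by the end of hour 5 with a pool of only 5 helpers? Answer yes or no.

Total helper-hours = 27; over 5 hours the average is 27/5 > 5, so some hour must exceed 5.

no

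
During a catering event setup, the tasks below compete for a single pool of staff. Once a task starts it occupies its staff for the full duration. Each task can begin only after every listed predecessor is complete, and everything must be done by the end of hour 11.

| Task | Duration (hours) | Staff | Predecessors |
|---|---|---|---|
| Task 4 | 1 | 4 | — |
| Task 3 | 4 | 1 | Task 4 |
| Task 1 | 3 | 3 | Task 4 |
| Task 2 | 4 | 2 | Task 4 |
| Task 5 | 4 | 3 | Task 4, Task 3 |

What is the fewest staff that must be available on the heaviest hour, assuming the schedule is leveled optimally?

Early-start (Task 4@1, Task 3@2, Task 1@2, Task 2@2, Task 5@6) gives peak 6: h1:4  h2:6  h3:6  h4:6  h5:3  h6:3  h7:3  h8:3  h9:3  h10:0  h11:0.
Shift Task 2→5.
Schedule Task 4@1, Task 3@2, Task 1@2, Task 2@5, Task 5@6: h1:4  h2:4  h3:4  h4:4  h5:3  h6:5  h7:5  h8:5  h9:3  h10:0  h11:0 — peak 5.

5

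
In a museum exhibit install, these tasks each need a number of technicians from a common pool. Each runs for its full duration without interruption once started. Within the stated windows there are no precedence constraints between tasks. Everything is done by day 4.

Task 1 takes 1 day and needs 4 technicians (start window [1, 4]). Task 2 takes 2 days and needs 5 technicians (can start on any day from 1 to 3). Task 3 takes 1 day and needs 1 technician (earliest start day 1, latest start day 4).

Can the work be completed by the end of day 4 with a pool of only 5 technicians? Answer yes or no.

Schedule Task 1@1, Task 2@2, Task 3@1: d1:5  d2:5  d3:5  d4:0 — peak 5 ≤ 5.

yes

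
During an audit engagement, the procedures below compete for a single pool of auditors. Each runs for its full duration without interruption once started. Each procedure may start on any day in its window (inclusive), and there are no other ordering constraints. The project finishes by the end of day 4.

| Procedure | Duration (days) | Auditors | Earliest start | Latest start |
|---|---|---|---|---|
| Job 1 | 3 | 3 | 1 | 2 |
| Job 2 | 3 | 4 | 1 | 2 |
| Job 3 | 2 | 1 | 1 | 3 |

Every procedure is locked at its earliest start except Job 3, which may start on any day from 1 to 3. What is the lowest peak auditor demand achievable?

Job 3@1: d1:8  d2:8  d3:7  d4:0 → peak 8
Job 3@2: d1:7  d2:8  d3:8  d4:0 → peak 8
Job 3@3: d1:7  d2:7  d3:8  d4:1 → peak 8
Best is Job 3@1, peak 8.

8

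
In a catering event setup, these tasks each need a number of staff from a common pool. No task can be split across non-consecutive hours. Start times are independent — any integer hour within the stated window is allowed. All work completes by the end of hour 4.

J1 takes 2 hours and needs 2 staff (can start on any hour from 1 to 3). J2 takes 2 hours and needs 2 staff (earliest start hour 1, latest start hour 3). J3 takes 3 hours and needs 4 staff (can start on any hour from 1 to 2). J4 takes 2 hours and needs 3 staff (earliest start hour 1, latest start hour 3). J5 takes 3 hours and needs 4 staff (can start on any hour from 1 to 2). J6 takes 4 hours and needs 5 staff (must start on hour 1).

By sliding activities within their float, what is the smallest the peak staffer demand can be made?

Early-start (J1@1, J2@1, J3@1, J4@1, J5@1, J6@1) gives peak 20: h1:20  h2:20  h3:13  h4:5.
Shift J4→3.
Schedule J1@1, J2@1, J3@1, J4@3, J5@1, J6@1: h1:17  h2:17  h3:16  h4:8 — peak 17.

17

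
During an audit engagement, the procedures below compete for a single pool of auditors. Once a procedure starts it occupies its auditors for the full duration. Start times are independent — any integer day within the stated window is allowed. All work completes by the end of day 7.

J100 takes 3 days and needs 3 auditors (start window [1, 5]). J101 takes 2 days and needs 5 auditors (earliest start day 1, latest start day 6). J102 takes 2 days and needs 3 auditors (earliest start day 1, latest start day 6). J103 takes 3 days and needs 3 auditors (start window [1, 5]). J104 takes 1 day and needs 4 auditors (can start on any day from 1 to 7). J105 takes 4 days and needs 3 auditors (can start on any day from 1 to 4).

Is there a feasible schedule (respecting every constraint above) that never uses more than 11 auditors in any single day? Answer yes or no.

yes

Schedule J100@1, J101@1, J102@3, J103@3, J104@6, J105@4: d1:8  d2:8  d3:9  d4:9  d5:6  d6:7  d7:3 — peak 9 ≤ 11.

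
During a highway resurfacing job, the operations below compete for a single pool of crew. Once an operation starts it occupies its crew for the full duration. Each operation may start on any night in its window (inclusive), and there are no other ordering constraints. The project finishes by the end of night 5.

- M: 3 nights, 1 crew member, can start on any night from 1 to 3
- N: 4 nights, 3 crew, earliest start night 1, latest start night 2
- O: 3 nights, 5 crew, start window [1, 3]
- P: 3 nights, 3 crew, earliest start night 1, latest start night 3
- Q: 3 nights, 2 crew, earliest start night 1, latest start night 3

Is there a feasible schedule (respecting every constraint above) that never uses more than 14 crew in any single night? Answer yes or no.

yes

Schedule M@1, N@1, O@1, P@1, Q@1: n1:14  n2:14  n3:14  n4:3  n5:0 — peak 14 ≤ 14.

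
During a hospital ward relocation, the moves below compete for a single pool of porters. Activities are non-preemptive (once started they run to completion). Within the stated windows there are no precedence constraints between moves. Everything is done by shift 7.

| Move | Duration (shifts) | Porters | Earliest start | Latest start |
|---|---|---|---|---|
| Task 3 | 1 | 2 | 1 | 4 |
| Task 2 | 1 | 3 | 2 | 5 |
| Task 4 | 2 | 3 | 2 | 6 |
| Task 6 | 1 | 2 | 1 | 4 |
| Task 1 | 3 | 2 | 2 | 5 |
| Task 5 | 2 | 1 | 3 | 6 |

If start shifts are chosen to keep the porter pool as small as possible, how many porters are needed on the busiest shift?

4

Early-start (Task 3@1, Task 2@2, Task 4@2, Task 6@1, Task 1@2, Task 5@3) gives peak 8: s1:4  s2:8  s3:6  s4:3  s5:0  s6:0  s7:0.
Shift Task 4→3, Task 1→5.
Schedule Task 3@1, Task 2@2, Task 4@3, Task 6@1, Task 1@5, Task 5@3: s1:4  s2:3  s3:4  s4:4  s5:2  s6:2  s7:2 — peak 4.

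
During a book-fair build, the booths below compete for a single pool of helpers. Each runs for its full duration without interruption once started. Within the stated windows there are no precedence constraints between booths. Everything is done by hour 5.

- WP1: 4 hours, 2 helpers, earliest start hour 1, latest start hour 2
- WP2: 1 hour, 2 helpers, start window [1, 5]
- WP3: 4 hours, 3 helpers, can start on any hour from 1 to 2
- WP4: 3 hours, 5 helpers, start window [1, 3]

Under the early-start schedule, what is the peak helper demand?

Early-start schedule: WP1@1, WP2@1, WP3@1, WP4@1.
Load per hour: hour 1: 12, hour 2: 10, hour 3: 10, hour 4: 5, hour 5: 0.
Peak is 12.

12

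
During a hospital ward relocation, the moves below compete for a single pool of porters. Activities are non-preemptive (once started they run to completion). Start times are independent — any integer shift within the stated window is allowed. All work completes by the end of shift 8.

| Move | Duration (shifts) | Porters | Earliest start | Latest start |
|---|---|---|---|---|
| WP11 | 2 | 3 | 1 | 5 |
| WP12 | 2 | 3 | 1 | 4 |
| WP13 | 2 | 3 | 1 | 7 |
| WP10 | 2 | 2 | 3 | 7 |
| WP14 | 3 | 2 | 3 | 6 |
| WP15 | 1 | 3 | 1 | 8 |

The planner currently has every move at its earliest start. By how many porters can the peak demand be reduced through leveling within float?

Early-start peak: s1:12  s2:9  s3:4  s4:4  s5:2  s6:0  s7:0  s8:0 ⇒ 12.
Leveled (WP11@1, WP12@3, WP13@5, WP10@3, WP14@5, WP15@7): s1:3  s2:3  s3:5  s4:5  s5:5  s6:5  s7:5  s8:0 ⇒ 5.
Reduction 12 − 5 = 7.

7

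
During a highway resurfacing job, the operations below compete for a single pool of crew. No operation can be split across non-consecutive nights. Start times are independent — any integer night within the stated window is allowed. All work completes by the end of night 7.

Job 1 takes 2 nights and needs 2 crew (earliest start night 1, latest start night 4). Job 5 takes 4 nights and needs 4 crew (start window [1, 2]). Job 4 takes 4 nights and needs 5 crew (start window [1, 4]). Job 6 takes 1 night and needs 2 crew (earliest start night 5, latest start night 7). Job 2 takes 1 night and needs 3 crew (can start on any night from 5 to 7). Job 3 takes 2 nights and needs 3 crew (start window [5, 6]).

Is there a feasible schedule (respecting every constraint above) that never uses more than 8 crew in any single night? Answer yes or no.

The minimum achievable peak is 9; 8 < 9, so no feasible schedule stays within the cap.

no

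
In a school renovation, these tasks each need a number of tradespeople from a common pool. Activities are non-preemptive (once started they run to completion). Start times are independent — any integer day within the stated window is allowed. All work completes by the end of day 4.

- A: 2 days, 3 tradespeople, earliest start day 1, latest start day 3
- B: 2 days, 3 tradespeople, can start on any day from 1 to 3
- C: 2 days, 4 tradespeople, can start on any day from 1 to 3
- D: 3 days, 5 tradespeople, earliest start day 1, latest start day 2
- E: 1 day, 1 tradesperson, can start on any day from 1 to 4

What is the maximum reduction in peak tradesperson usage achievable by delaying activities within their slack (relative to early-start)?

5

Early-start peak: d1:16  d2:15  d3:5  d4:0 ⇒ 16.
Leveled (A@1, B@1, C@3, D@1, E@3): d1:11  d2:11  d3:10  d4:4 ⇒ 11.
Reduction 16 − 11 = 5.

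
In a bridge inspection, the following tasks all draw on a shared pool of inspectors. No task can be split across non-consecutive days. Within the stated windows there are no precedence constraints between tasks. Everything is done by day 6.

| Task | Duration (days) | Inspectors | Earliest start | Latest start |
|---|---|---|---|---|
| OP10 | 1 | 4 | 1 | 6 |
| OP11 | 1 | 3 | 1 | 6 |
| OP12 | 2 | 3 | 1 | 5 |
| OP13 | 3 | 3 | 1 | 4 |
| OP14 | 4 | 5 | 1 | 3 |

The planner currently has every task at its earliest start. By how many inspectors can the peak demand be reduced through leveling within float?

Early-start peak: d1:18  d2:11  d3:8  d4:5  d5:0  d6:0 ⇒ 18.
Leveled (OP10@1, OP11@1, OP12@2, OP13@4, OP14@2): d1:7  d2:8  d3:8  d4:8  d5:8  d6:3 ⇒ 8.
Reduction 18 − 8 = 10.

10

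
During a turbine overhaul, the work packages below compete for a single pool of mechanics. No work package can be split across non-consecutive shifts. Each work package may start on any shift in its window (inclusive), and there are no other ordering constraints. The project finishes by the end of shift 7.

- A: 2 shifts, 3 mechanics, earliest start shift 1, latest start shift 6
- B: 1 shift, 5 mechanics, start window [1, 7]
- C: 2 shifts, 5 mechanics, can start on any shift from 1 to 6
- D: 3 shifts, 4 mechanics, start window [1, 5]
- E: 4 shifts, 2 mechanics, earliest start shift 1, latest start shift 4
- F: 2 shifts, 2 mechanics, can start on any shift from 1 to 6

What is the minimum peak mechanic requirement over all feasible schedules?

Early-start (A@1, B@1, C@1, D@1, E@1, F@1) gives peak 21: s1:21  s2:16  s3:6  s4:2  s5:0  s6:0  s7:0.
Shift B→5, C→6, E→4, F→3.
Schedule A@1, B@5, C@6, D@1, E@4, F@3: s1:7  s2:7  s3:6  s4:4  s5:7  s6:7  s7:7 — peak 7.
Total mechanic-shifts = 45 over 7 shifts ⇒ peak ≥ ⌈45/7⌉ = 7, so 7 is optimal.

7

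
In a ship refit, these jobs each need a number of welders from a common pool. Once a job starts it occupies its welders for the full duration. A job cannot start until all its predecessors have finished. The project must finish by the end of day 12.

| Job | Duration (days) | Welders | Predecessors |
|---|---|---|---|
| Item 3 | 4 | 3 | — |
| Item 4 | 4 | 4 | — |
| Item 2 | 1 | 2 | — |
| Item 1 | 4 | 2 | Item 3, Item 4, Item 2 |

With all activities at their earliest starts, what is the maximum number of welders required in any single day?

Early-start schedule: Item 3@1, Item 4@1, Item 2@1, Item 1@5.
Load per day: day 1: 9, day 2: 7, day 3: 7, day 4: 7, day 5: 2, day 6: 2, day 7: 2, day 8: 2, day 9: 0, day 10: 0, day 11: 0, day 12: 0.
Peak is 9.

9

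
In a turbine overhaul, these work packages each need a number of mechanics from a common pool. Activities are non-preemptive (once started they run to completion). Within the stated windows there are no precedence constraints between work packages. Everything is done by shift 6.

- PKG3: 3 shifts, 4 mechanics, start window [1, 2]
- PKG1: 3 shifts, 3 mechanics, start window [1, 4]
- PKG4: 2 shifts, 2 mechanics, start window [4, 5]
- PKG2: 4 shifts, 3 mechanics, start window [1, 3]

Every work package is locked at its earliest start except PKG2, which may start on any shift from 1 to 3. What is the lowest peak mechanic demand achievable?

10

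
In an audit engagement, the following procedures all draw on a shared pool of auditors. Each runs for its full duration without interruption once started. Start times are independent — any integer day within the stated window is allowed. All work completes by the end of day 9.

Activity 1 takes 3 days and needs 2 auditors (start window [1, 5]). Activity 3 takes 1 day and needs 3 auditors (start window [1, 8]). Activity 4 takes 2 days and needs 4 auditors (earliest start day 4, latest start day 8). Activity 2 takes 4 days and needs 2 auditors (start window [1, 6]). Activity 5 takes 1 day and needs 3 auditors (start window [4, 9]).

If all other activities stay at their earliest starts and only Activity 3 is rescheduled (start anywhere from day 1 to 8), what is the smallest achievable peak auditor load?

Activity 3@1: d1:7  d2:4  d3:4  d4:9  d5:4  d6:0  d7:0  d8:0  d9:0 → peak 9
Activity 3@2: d1:4  d2:7  d3:4  d4:9  d5:4  d6:0  d7:0  d8:0  d9:0 → peak 9
Activity 3@3: d1:4  d2:4  d3:7  d4:9  d5:4  d6:0  d7:0  d8:0  d9:0 → peak 9
Activity 3@4: d1:4  d2:4  d3:4  d4:12  d5:4  d6:0  d7:0  d8:0  d9:0 → peak 12
Activity 3@5: d1:4  d2:4  d3:4  d4:9  d5:7  d6:0  d7:0  d8:0  d9:0 → peak 9
Activity 3@6: d1:4  d2:4  d3:4  d4:9  d5:4  d6:3  d7:0  d8:0  d9:0 → peak 9
Activity 3@7: d1:4  d2:4  d3:4  d4:9  d5:4  d6:0  d7:3  d8:0  d9:0 → peak 9
Activity 3@8: d1:4  d2:4  d3:4  d4:9  d5:4  d6:0  d7:0  d8:3  d9:0 → peak 9
Best is Activity 3@1, peak 9.

9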